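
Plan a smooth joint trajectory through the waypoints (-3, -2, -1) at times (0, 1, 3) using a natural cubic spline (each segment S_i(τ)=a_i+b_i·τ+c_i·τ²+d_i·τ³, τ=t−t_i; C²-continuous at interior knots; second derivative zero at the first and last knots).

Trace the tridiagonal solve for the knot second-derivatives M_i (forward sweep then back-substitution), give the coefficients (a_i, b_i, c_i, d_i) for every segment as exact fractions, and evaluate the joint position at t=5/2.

Δ: Δ0=1, Δ1=1/2
row 1: diag=6, rhs=-3; c'=1/3, d'=-1/2
back: M1=-1/2
M: M0=0, M1=-1/2, M2=0
seg 0: a=-3, c=M0/2=0, d=(M1−M0)/(6·1)=-1/12, b=Δ0−h0·(2M0+M1)/6=13/12
seg 1: a=-2, c=M1/2=-1/4, d=(M2−M1)/(6·2)=1/24, b=Δ1−h1·(2M1+M2)/6=5/6
t_q=5/2 → seg 1, τ=3/2; S=-2+5/6·τ+-1/4·τ²+1/24·τ³=-75/64

  seg 0: a=-3 b=13/12 c=0 d=-1/12
  seg 1: a=-2 b=5/6 c=-1/4 d=1/24
S(5/2) = -75/64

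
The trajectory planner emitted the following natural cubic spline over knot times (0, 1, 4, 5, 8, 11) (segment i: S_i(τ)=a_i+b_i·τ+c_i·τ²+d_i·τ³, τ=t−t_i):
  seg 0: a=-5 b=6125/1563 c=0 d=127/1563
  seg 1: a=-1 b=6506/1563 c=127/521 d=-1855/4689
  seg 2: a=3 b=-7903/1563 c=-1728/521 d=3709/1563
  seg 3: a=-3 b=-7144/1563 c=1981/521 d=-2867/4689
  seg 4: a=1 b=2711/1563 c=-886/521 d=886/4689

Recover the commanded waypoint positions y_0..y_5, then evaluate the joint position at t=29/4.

y_0 = S_0(0) = a_0 = -5
y_1 = S_1(0) = a_1 = -1
y_2 = S_2(0) = a_2 = 3
y_3 = S_3(0) = a_3 = -3
y_4 = S_4(0) = a_4 = 1
y_5 = S_4(3) = -4
t_q=29/4 is in segment 3 (τ=9/4); S_3(τ)=-33327/33344

y_0=-5 y_1=-1 y_2=3 y_3=-3 y_4=1 y_5=-4
S(29/4) = -33327/33344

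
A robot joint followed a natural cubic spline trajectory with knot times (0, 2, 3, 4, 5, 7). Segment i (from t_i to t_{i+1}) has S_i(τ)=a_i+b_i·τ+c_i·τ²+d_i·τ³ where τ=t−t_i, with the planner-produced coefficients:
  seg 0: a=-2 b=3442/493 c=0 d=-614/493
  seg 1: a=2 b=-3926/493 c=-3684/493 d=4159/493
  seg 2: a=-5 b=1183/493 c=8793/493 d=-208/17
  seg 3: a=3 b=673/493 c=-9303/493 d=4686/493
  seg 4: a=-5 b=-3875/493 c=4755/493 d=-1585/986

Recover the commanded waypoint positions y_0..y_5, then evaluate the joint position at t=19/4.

y_0 = S_0(0) = a_0 = -2
y_1 = S_1(0) = a_1 = 2
y_2 = S_2(0) = a_2 = -5
y_3 = S_3(0) = a_3 = 3
y_4 = S_4(0) = a_4 = -5
y_5 = S_4(2) = 5
t_q=19/4 is in segment 3 (τ=3/4); S_3(τ)=-40713/15776

y_0=-2 y_1=2 y_2=-5 y_3=3 y_4=-5 y_5=5
S(19/4) = -40713/15776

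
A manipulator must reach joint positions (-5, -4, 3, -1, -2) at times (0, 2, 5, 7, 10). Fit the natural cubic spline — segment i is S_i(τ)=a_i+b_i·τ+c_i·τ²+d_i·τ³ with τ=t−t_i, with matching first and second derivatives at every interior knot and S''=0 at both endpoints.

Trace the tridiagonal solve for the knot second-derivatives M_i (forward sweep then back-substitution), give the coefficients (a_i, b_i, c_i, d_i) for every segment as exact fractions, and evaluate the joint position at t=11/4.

Δ: Δ0=1/2, Δ1=7/3, Δ2=-2, Δ3=-1/3
row 1: diag=10, rhs=11; c'=3/10, d'=11/10
row 2: denom=10−3·3/10=91/10; d'=(-26−3·11/10)/(91/10)=-293/91
row 3: denom=10−2·20/91=870/91; d'=(10−2·-293/91)/(870/91)=748/435
back: M3=748/435
back: M2=-293/91−20/91·748/435=-313/87
back: M1=11/10−3/10·-313/87=316/145
M: M0=0, M1=316/145, M2=-313/87, M3=748/435, M4=0
seg 0: a=-5, c=M0/2=0, d=(M1−M0)/(6·2)=79/435, b=Δ0−h0·(2M0+M1)/6=-197/870
seg 1: a=-4, c=M1/2=158/145, d=(M2−M1)/(6·3)=-2513/7830, b=Δ1−h1·(2M1+M2)/6=1699/870
seg 2: a=3, c=M2/2=-313/174, d=(M3−M2)/(6·2)=257/580, b=Δ2−h2·(2M2+M3)/6=-76/435
seg 3: a=-1, c=M3/2=374/435, d=(M4−M3)/(6·3)=-374/3915, b=Δ3−h3·(2M3+M4)/6=-893/435
t_q=11/4 → seg 1, τ=3/4; S=-4+1699/870·τ+158/145·τ²+-2513/7830·τ³=-1317/640

  seg 0: a=-5 b=-197/870 c=0 d=79/435
  seg 1: a=-4 b=1699/870 c=158/145 d=-2513/7830
  seg 2: a=3 b=-76/435 c=-313/174 d=257/580
  seg 3: a=-1 b=-893/435 c=374/435 d=-374/3915
S(11/4) = -1317/640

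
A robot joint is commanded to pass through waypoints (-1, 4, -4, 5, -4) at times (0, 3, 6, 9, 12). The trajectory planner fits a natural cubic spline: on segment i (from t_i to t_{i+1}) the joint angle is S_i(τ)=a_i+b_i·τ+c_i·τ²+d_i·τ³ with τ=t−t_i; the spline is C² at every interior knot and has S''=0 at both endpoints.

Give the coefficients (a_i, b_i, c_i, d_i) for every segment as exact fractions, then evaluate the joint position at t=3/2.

  seg 0: a=-1 b=187/56 c=0 d=-281/1512
  seg 1: a=4 b=-47/28 c=-281/168 d=677/1512
  seg 2: a=-4 b=3/8 c=33/14 d=-83/168
  seg 3: a=5 b=33/28 c=-117/56 d=13/56
S(3/2) = 1515/448

Δ: Δ0=5/3, Δ1=-8/3, Δ2=3, Δ3=-3
row 1: diag=12, rhs=-26; c'=1/4, d'=-13/6
row 2: denom=12−3·1/4=45/4; d'=(34−3·-13/6)/(45/4)=18/5
row 3: denom=12−3·4/15=56/5; d'=(-36−3·18/5)/(56/5)=-117/28
back: M3=-117/28
back: M2=18/5−4/15·-117/28=33/7
back: M1=-13/6−1/4·33/7=-281/84
M: M0=0, M1=-281/84, M2=33/7, M3=-117/28, M4=0
seg 0: a=-1, c=M0/2=0, d=(M1−M0)/(6·3)=-281/1512, b=Δ0−h0·(2M0+M1)/6=187/56
seg 1: a=4, c=M1/2=-281/168, d=(M2−M1)/(6·3)=677/1512, b=Δ1−h1·(2M1+M2)/6=-47/28
seg 2: a=-4, c=M2/2=33/14, d=(M3−M2)/(6·3)=-83/168, b=Δ2−h2·(2M2+M3)/6=3/8
seg 3: a=5, c=M3/2=-117/56, d=(M4−M3)/(6·3)=13/56, b=Δ3−h3·(2M3+M4)/6=33/28
t_q=3/2 → seg 0, τ=3/2; S=-1+187/56·τ+0·τ²+-281/1512·τ³=1515/448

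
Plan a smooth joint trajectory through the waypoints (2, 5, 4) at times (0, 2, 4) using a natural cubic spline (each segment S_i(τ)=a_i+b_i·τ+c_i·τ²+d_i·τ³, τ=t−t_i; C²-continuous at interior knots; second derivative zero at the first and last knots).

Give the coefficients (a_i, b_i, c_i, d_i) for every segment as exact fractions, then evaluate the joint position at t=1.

Δ: Δ0=3/2, Δ1=-1/2
row 1: diag=8, rhs=-12; c'=1/4, d'=-3/2
back: M1=-3/2
M: M0=0, M1=-3/2, M2=0
seg 0: a=2, c=M0/2=0, d=(M1−M0)/(6·2)=-1/8, b=Δ0−h0·(2M0+M1)/6=2
seg 1: a=5, c=M1/2=-3/4, d=(M2−M1)/(6·2)=1/8, b=Δ1−h1·(2M1+M2)/6=1/2
t_q=1 → seg 0, τ=1; S=2+2·τ+0·τ²+-1/8·τ³=31/8

  seg 0: a=2 b=2 c=0 d=-1/8
  seg 1: a=5 b=1/2 c=-3/4 d=1/8
S(1) = 31/8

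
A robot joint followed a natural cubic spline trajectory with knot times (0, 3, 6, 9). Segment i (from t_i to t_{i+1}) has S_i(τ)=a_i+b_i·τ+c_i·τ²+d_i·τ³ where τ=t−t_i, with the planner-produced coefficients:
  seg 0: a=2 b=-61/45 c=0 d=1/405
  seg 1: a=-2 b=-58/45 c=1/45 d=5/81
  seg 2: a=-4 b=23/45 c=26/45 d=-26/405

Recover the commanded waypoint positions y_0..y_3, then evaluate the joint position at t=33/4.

y_0 = S_0(0) = a_0 = 2
y_1 = S_1(0) = a_1 = -2
y_2 = S_2(0) = a_2 = -4
y_3 = S_2(3) = 1
t_q=33/4 is in segment 2 (τ=9/4); S_2(τ)=-21/32

y_0=2 y_1=-2 y_2=-4 y_3=1
S(33/4) = -21/32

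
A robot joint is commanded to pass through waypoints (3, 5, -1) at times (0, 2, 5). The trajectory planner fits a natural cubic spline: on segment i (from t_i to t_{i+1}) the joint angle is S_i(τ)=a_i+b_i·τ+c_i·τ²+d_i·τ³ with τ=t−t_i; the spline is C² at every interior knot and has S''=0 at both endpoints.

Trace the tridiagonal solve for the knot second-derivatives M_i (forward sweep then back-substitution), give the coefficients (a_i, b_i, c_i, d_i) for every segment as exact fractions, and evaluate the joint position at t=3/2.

Δ: Δ0=1, Δ1=-2
row 1: diag=10, rhs=-18; c'=3/10, d'=-9/5
back: M1=-9/5
M: M0=0, M1=-9/5, M2=0
seg 0: a=3, c=M0/2=0, d=(M1−M0)/(6·2)=-3/20, b=Δ0−h0·(2M0+M1)/6=8/5
seg 1: a=5, c=M1/2=-9/10, d=(M2−M1)/(6·3)=1/10, b=Δ1−h1·(2M1+M2)/6=-1/5
t_q=3/2 → seg 0, τ=3/2; S=3+8/5·τ+0·τ²+-3/20·τ³=783/160

  seg 0: a=3 b=8/5 c=0 d=-3/20
  seg 1: a=5 b=-1/5 c=-9/10 d=1/10
S(3/2) = 783/160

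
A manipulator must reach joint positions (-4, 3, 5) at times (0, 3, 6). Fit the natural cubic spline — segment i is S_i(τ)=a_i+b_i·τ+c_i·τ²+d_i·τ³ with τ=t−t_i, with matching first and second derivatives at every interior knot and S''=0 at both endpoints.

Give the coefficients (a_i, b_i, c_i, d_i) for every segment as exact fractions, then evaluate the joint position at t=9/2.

Δ: Δ0=7/3, Δ1=2/3
row 1: diag=12, rhs=-10; c'=1/4, d'=-5/6
back: M1=-5/6
M: M0=0, M1=-5/6, M2=0
seg 0: a=-4, c=M0/2=0, d=(M1−M0)/(6·3)=-5/108, b=Δ0−h0·(2M0+M1)/6=11/4
seg 1: a=3, c=M1/2=-5/12, d=(M2−M1)/(6·3)=5/108, b=Δ1−h1·(2M1+M2)/6=3/2
t_q=9/2 → seg 1, τ=3/2; S=3+3/2·τ+-5/12·τ²+5/108·τ³=143/32

  seg 0: a=-4 b=11/4 c=0 d=-5/108
  seg 1: a=3 b=3/2 c=-5/12 d=5/108
S(9/2) = 143/32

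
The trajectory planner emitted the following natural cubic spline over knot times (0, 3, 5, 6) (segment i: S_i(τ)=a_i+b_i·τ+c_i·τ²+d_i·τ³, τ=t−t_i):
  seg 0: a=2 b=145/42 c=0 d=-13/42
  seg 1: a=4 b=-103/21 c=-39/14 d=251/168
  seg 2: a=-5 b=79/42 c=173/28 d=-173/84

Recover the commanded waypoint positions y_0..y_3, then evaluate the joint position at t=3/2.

y_0=2 y_1=4 y_2=-5 y_3=1
S(3/2) = 687/112

y_0 = S_0(0) = a_0 = 2
y_1 = S_1(0) = a_1 = 4
y_2 = S_2(0) = a_2 = -5
y_3 = S_2(1) = 1
t_q=3/2 is in segment 0 (τ=3/2); S_0(τ)=687/112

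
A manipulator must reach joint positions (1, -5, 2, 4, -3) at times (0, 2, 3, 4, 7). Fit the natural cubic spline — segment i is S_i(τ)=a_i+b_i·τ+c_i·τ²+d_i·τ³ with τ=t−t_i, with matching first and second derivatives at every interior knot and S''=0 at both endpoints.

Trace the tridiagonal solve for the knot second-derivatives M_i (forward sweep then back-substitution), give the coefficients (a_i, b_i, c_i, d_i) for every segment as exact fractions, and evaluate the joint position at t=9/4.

Δ: Δ0=-3, Δ1=7, Δ2=2, Δ3=-7/3
row 1: diag=6, rhs=60; c'=1/6, d'=10
row 2: denom=4−1·1/6=23/6; d'=(-30−1·10)/(23/6)=-240/23
row 3: denom=8−1·6/23=178/23; d'=(-26−1·-240/23)/(178/23)=-179/89
back: M3=-179/89
back: M2=-240/23−6/23·-179/89=-882/89
back: M1=10−1/6·-882/89=1037/89
M: M0=0, M1=1037/89, M2=-882/89, M3=-179/89, M4=0
seg 0: a=1, c=M0/2=0, d=(M1−M0)/(6·2)=1037/1068, b=Δ0−h0·(2M0+M1)/6=-1838/267
seg 1: a=-5, c=M1/2=1037/178, d=(M2−M1)/(6·1)=-1919/534, b=Δ1−h1·(2M1+M2)/6=1273/267
seg 2: a=2, c=M2/2=-441/89, d=(M3−M2)/(6·1)=703/534, b=Δ2−h2·(2M2+M3)/6=3011/534
seg 3: a=4, c=M3/2=-179/178, d=(M4−M3)/(6·3)=179/1602, b=Δ3−h3·(2M3+M4)/6=-86/267
t_q=9/4 → seg 1, τ=1/4; S=-5+1273/267·τ+1037/178·τ²+-1919/534·τ³=-39873/11392

  seg 0: a=1 b=-1838/267 c=0 d=1037/1068
  seg 1: a=-5 b=1273/267 c=1037/178 d=-1919/534
  seg 2: a=2 b=3011/534 c=-441/89 d=703/534
  seg 3: a=4 b=-86/267 c=-179/178 d=179/1602
S(9/4) = -39873/11392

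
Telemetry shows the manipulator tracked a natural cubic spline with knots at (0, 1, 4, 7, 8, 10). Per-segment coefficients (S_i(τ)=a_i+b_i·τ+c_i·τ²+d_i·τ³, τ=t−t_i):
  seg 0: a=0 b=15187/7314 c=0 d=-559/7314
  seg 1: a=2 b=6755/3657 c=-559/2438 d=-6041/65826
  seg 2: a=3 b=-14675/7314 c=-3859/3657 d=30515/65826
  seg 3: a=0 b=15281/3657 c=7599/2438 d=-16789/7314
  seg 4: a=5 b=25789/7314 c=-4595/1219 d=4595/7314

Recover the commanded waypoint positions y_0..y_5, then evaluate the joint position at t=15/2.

y_0 = S_0(0) = a_0 = 0
y_1 = S_1(0) = a_1 = 2
y_2 = S_2(0) = a_2 = 3
y_3 = S_3(0) = a_3 = 0
y_4 = S_4(0) = a_4 = 5
y_5 = S_4(2) = 2
t_q=15/2 is in segment 3 (τ=1/2); S_3(τ)=50351/19504

y_0=0 y_1=2 y_2=3 y_3=0 y_4=5 y_5=2
S(15/2) = 50351/19504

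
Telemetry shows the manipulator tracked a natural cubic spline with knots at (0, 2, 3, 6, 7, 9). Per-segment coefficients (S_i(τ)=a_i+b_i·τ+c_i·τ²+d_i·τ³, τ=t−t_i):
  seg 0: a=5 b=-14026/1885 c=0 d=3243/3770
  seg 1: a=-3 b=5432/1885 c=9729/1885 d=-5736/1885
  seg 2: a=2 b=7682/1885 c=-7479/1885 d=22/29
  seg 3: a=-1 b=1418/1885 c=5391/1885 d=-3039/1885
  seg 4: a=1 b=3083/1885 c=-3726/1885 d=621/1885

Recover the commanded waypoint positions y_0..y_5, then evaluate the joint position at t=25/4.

y_0=5 y_1=-3 y_2=2 y_3=-1 y_4=1 y_5=-1
S(25/4) = -79427/120640

y_0 = S_0(0) = a_0 = 5
y_1 = S_1(0) = a_1 = -3
y_2 = S_2(0) = a_2 = 2
y_3 = S_3(0) = a_3 = -1
y_4 = S_4(0) = a_4 = 1
y_5 = S_4(2) = -1
t_q=25/4 is in segment 3 (τ=1/4); S_3(τ)=-79427/120640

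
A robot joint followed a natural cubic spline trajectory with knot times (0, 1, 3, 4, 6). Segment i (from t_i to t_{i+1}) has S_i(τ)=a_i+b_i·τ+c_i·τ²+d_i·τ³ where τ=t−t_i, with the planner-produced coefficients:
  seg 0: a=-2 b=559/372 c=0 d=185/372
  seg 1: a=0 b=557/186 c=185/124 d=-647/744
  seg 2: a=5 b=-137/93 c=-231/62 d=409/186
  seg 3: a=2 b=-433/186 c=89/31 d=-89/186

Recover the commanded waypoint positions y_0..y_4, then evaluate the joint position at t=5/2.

y_0=-2 y_1=0 y_2=5 y_3=2 y_4=5
S(5/2) = 9749/1984

y_0 = S_0(0) = a_0 = -2
y_1 = S_1(0) = a_1 = 0
y_2 = S_2(0) = a_2 = 5
y_3 = S_3(0) = a_3 = 2
y_4 = S_3(2) = 5
t_q=5/2 is in segment 1 (τ=3/2); S_1(τ)=9749/1984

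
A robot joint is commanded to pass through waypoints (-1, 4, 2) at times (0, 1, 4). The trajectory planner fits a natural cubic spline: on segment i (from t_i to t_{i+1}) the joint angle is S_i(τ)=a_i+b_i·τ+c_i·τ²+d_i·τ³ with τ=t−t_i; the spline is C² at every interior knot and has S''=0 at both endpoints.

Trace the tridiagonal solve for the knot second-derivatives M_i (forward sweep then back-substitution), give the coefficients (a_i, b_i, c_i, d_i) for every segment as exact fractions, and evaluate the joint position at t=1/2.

  seg 0: a=-1 b=137/24 c=0 d=-17/24
  seg 1: a=4 b=43/12 c=-17/8 d=17/72
S(1/2) = 113/64

Δ: Δ0=5, Δ1=-2/3
row 1: diag=8, rhs=-34; c'=3/8, d'=-17/4
back: M1=-17/4
M: M0=0, M1=-17/4, M2=0
seg 0: a=-1, c=M0/2=0, d=(M1−M0)/(6·1)=-17/24, b=Δ0−h0·(2M0+M1)/6=137/24
seg 1: a=4, c=M1/2=-17/8, d=(M2−M1)/(6·3)=17/72, b=Δ1−h1·(2M1+M2)/6=43/12
t_q=1/2 → seg 0, τ=1/2; S=-1+137/24·τ+0·τ²+-17/24·τ³=113/64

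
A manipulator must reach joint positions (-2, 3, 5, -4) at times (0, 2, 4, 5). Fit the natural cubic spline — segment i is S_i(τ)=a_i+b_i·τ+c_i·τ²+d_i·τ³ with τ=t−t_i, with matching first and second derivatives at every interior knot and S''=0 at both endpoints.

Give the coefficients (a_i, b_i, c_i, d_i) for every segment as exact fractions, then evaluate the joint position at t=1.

  seg 0: a=-2 b=2 c=0 d=1/8
  seg 1: a=3 b=7/2 c=3/4 d=-1
  seg 2: a=5 b=-11/2 c=-21/4 d=7/4
S(1) = 1/8

Δ: Δ0=5/2, Δ1=1, Δ2=-9
row 1: diag=8, rhs=-9; c'=1/4, d'=-9/8
row 2: denom=6−2·1/4=11/2; d'=(-60−2·-9/8)/(11/2)=-21/2
back: M2=-21/2
back: M1=-9/8−1/4·-21/2=3/2
M: M0=0, M1=3/2, M2=-21/2, M3=0
seg 0: a=-2, c=M0/2=0, d=(M1−M0)/(6·2)=1/8, b=Δ0−h0·(2M0+M1)/6=2
seg 1: a=3, c=M1/2=3/4, d=(M2−M1)/(6·2)=-1, b=Δ1−h1·(2M1+M2)/6=7/2
seg 2: a=5, c=M2/2=-21/4, d=(M3−M2)/(6·1)=7/4, b=Δ2−h2·(2M2+M3)/6=-11/2
t_q=1 → seg 0, τ=1; S=-2+2·τ+0·τ²+1/8·τ³=1/8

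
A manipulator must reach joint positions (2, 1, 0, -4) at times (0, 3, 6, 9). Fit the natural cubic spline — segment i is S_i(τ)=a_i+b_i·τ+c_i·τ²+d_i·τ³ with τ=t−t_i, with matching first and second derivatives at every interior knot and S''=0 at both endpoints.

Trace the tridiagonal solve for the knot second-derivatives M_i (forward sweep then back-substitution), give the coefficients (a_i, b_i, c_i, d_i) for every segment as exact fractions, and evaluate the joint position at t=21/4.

Δ: Δ0=-1/3, Δ1=-1/3, Δ2=-4/3
row 1: diag=12, rhs=0; c'=1/4, d'=0
row 2: denom=12−3·1/4=45/4; d'=(-6−3·0)/(45/4)=-8/15
back: M2=-8/15
back: M1=0−1/4·-8/15=2/15
M: M0=0, M1=2/15, M2=-8/15, M3=0
seg 0: a=2, c=M0/2=0, d=(M1−M0)/(6·3)=1/135, b=Δ0−h0·(2M0+M1)/6=-2/5
seg 1: a=1, c=M1/2=1/15, d=(M2−M1)/(6·3)=-1/27, b=Δ1−h1·(2M1+M2)/6=-1/5
seg 2: a=0, c=M2/2=-4/15, d=(M3−M2)/(6·3)=4/135, b=Δ2−h2·(2M2+M3)/6=-4/5
t_q=21/4 → seg 1, τ=9/4; S=1+-1/5·τ+1/15·τ²+-1/27·τ³=149/320

  seg 0: a=2 b=-2/5 c=0 d=1/135
  seg 1: a=1 b=-1/5 c=1/15 d=-1/27
  seg 2: a=0 b=-4/5 c=-4/15 d=4/135
S(21/4) = 149/320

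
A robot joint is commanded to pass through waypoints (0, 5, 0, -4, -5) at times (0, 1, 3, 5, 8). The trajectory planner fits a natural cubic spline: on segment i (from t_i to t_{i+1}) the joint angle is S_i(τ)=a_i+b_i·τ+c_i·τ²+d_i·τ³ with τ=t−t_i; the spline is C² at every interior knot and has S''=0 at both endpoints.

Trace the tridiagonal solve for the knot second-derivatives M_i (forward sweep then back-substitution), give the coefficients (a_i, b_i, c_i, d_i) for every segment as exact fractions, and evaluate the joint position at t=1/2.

  seg 0: a=0 b=995/156 c=0 d=-215/156
  seg 1: a=5 b=175/78 c=-215/52 d=275/312
  seg 2: a=0 b=-145/39 c=15/13 d=-23/156
  seg 3: a=-4 b=-34/39 c=7/26 d=-7/234
S(1/2) = 1255/416

Δ: Δ0=5, Δ1=-5/2, Δ2=-2, Δ3=-1/3
row 1: diag=6, rhs=-45; c'=1/3, d'=-15/2
row 2: denom=8−2·1/3=22/3; d'=(3−2·-15/2)/(22/3)=27/11
row 3: denom=10−2·3/11=104/11; d'=(10−2·27/11)/(104/11)=7/13
back: M3=7/13
back: M2=27/11−3/11·7/13=30/13
back: M1=-15/2−1/3·30/13=-215/26
M: M0=0, M1=-215/26, M2=30/13, M3=7/13, M4=0
seg 0: a=0, c=M0/2=0, d=(M1−M0)/(6·1)=-215/156, b=Δ0−h0·(2M0+M1)/6=995/156
seg 1: a=5, c=M1/2=-215/52, d=(M2−M1)/(6·2)=275/312, b=Δ1−h1·(2M1+M2)/6=175/78
seg 2: a=0, c=M2/2=15/13, d=(M3−M2)/(6·2)=-23/156, b=Δ2−h2·(2M2+M3)/6=-145/39
seg 3: a=-4, c=M3/2=7/26, d=(M4−M3)/(6·3)=-7/234, b=Δ3−h3·(2M3+M4)/6=-34/39
t_q=1/2 → seg 0, τ=1/2; S=0+995/156·τ+0·τ²+-215/156·τ³=1255/416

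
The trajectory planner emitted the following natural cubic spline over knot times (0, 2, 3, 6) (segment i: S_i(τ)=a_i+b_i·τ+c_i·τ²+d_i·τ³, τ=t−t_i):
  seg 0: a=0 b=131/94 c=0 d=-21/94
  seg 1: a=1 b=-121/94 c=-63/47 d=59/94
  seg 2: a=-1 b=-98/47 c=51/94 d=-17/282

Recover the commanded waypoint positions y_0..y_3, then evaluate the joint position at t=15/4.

y_0=0 y_1=1 y_2=-1 y_3=-4
S(15/4) = -13741/6016

y_0 = S_0(0) = a_0 = 0
y_1 = S_1(0) = a_1 = 1
y_2 = S_2(0) = a_2 = -1
y_3 = S_2(3) = -4
t_q=15/4 is in segment 2 (τ=3/4); S_2(τ)=-13741/6016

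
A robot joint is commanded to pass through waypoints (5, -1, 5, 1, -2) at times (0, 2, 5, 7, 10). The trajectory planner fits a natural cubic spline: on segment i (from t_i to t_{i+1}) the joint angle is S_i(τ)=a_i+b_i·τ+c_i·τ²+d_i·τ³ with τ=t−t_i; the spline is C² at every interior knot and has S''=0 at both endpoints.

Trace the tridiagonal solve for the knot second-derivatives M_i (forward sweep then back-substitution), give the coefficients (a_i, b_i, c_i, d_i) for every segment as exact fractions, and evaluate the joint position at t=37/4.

  seg 0: a=5 b=-637/145 c=0 d=101/290
  seg 1: a=-1 b=-31/145 c=303/145 d=-196/435
  seg 2: a=5 b=23/145 c=-57/29 d=257/580
  seg 3: a=1 b=-346/145 c=201/290 d=-67/870
S(37/4) = -6449/3712

Δ: Δ0=-3, Δ1=2, Δ2=-2, Δ3=-1
row 1: diag=10, rhs=30; c'=3/10, d'=3
row 2: denom=10−3·3/10=91/10; d'=(-24−3·3)/(91/10)=-330/91
row 3: denom=10−2·20/91=870/91; d'=(6−2·-330/91)/(870/91)=201/145
back: M3=201/145
back: M2=-330/91−20/91·201/145=-114/29
back: M1=3−3/10·-114/29=606/145
M: M0=0, M1=606/145, M2=-114/29, M3=201/145, M4=0
seg 0: a=5, c=M0/2=0, d=(M1−M0)/(6·2)=101/290, b=Δ0−h0·(2M0+M1)/6=-637/145
seg 1: a=-1, c=M1/2=303/145, d=(M2−M1)/(6·3)=-196/435, b=Δ1−h1·(2M1+M2)/6=-31/145
seg 2: a=5, c=M2/2=-57/29, d=(M3−M2)/(6·2)=257/580, b=Δ2−h2·(2M2+M3)/6=23/145
seg 3: a=1, c=M3/2=201/290, d=(M4−M3)/(6·3)=-67/870, b=Δ3−h3·(2M3+M4)/6=-346/145
t_q=37/4 → seg 3, τ=9/4; S=1+-346/145·τ+201/290·τ²+-67/870·τ³=-6449/3712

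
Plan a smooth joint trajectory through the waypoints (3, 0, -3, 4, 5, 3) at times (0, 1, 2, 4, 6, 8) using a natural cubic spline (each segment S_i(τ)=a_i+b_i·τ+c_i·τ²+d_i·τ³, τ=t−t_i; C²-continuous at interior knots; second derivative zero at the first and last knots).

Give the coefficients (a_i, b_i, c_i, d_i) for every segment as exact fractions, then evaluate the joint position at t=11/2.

  seg 0: a=3 b=-831/313 c=0 d=-108/313
  seg 1: a=0 b=-1155/313 c=-324/313 d=540/313
  seg 2: a=-3 b=-183/313 c=1296/313 d=-2627/2504
  seg 3: a=4 b=2121/626 c=-2697/1252 d=889/2504
  seg 4: a=5 b=-303/313 c=-15/626 d=5/1252
S(11/2) = 108847/20032

Δ: Δ0=-3, Δ1=-3, Δ2=7/2, Δ3=1/2, Δ4=-1
row 1: diag=4, rhs=0; c'=1/4, d'=0
row 2: denom=6−1·1/4=23/4; d'=(39−1·0)/(23/4)=156/23
row 3: denom=8−2·8/23=168/23; d'=(-18−2·156/23)/(168/23)=-121/28
row 4: denom=8−2·23/84=313/42; d'=(-9−2·-121/28)/(313/42)=-15/313
back: M4=-15/313
back: M3=-121/28−23/84·-15/313=-2697/626
back: M2=156/23−8/23·-2697/626=2592/313
back: M1=0−1/4·2592/313=-648/313
M: M0=0, M1=-648/313, M2=2592/313, M3=-2697/626, M4=-15/313, M5=0
seg 0: a=3, c=M0/2=0, d=(M1−M0)/(6·1)=-108/313, b=Δ0−h0·(2M0+M1)/6=-831/313
seg 1: a=0, c=M1/2=-324/313, d=(M2−M1)/(6·1)=540/313, b=Δ1−h1·(2M1+M2)/6=-1155/313
seg 2: a=-3, c=M2/2=1296/313, d=(M3−M2)/(6·2)=-2627/2504, b=Δ2−h2·(2M2+M3)/6=-183/313
seg 3: a=4, c=M3/2=-2697/1252, d=(M4−M3)/(6·2)=889/2504, b=Δ3−h3·(2M3+M4)/6=2121/626
seg 4: a=5, c=M4/2=-15/626, d=(M5−M4)/(6·2)=5/1252, b=Δ4−h4·(2M4+M5)/6=-303/313
t_q=11/2 → seg 3, τ=3/2; S=4+2121/626·τ+-2697/1252·τ²+889/2504·τ³=108847/20032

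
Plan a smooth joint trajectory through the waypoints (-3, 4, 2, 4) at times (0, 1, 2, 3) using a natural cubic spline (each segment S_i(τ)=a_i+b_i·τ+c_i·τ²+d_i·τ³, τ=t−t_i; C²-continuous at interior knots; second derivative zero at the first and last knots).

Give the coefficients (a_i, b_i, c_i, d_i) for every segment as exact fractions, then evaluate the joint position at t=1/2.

Δ: Δ0=7, Δ1=-2, Δ2=2
row 1: diag=4, rhs=-54; c'=1/4, d'=-27/2
row 2: denom=4−1·1/4=15/4; d'=(24−1·-27/2)/(15/4)=10
back: M2=10
back: M1=-27/2−1/4·10=-16
M: M0=0, M1=-16, M2=10, M3=0
seg 0: a=-3, c=M0/2=0, d=(M1−M0)/(6·1)=-8/3, b=Δ0−h0·(2M0+M1)/6=29/3
seg 1: a=4, c=M1/2=-8, d=(M2−M1)/(6·1)=13/3, b=Δ1−h1·(2M1+M2)/6=5/3
seg 2: a=2, c=M2/2=5, d=(M3−M2)/(6·1)=-5/3, b=Δ2−h2·(2M2+M3)/6=-4/3
t_q=1/2 → seg 0, τ=1/2; S=-3+29/3·τ+0·τ²+-8/3·τ³=3/2

  seg 0: a=-3 b=29/3 c=0 d=-8/3
  seg 1: a=4 b=5/3 c=-8 d=13/3
  seg 2: a=2 b=-4/3 c=5 d=-5/3
S(1/2) = 3/2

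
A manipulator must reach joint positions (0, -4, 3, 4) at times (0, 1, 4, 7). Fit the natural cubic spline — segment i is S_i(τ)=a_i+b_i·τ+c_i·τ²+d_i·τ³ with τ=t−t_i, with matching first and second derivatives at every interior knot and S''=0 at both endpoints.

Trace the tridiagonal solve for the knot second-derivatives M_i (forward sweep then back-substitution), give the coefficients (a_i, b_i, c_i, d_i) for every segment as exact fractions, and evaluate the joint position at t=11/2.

  seg 0: a=0 b=-430/87 c=0 d=82/87
  seg 1: a=-4 b=-184/87 c=82/29 d=-13/29
  seg 2: a=3 b=239/87 c=-35/29 d=35/261
S(11/2) = 1127/232

Δ: Δ0=-4, Δ1=7/3, Δ2=1/3
row 1: diag=8, rhs=38; c'=3/8, d'=19/4
row 2: denom=12−3·3/8=87/8; d'=(-12−3·19/4)/(87/8)=-70/29
back: M2=-70/29
back: M1=19/4−3/8·-70/29=164/29
M: M0=0, M1=164/29, M2=-70/29, M3=0
seg 0: a=0, c=M0/2=0, d=(M1−M0)/(6·1)=82/87, b=Δ0−h0·(2M0+M1)/6=-430/87
seg 1: a=-4, c=M1/2=82/29, d=(M2−M1)/(6·3)=-13/29, b=Δ1−h1·(2M1+M2)/6=-184/87
seg 2: a=3, c=M2/2=-35/29, d=(M3−M2)/(6·3)=35/261, b=Δ2−h2·(2M2+M3)/6=239/87
t_q=11/2 → seg 2, τ=3/2; S=3+239/87·τ+-35/29·τ²+35/261·τ³=1127/232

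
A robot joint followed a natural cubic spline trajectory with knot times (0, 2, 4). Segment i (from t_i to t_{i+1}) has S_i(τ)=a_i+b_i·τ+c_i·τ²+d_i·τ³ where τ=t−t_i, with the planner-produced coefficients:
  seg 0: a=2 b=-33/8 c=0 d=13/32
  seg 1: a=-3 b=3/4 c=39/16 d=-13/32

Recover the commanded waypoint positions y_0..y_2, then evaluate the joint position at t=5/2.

y_0=2 y_1=-3 y_2=5
S(5/2) = -529/256

y_0 = S_0(0) = a_0 = 2
y_1 = S_1(0) = a_1 = -3
y_2 = S_1(2) = 5
t_q=5/2 is in segment 1 (τ=1/2); S_1(τ)=-529/256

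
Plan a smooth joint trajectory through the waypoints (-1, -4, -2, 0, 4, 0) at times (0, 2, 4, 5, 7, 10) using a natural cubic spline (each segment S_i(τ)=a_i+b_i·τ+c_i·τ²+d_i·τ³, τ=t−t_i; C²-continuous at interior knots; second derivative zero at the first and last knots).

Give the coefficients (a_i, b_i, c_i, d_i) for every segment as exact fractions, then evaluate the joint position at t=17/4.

  seg 0: a=-1 b=-7513/3576 c=0 d=2149/14304
  seg 1: a=-4 b=-533/1788 c=2149/2384 d=-1805/14304
  seg 2: a=-2 b=6413/3576 c=43/298 d=223/3576
  seg 3: a=0 b=4057/1788 c=395/1192 d=-833/3576
  seg 4: a=4 b=1429/1788 c=-1271/1192 d=1271/10728
S(17/4) = -117611/76288

Δ: Δ0=-3/2, Δ1=1, Δ2=2, Δ3=2, Δ4=-4/3
row 1: diag=8, rhs=15; c'=1/4, d'=15/8
row 2: denom=6−2·1/4=11/2; d'=(6−2·15/8)/(11/2)=9/22
row 3: denom=6−1·2/11=64/11; d'=(0−1·9/22)/(64/11)=-9/128
row 4: denom=10−2·11/32=149/16; d'=(-20−2·-9/128)/(149/16)=-1271/596
back: M4=-1271/596
back: M3=-9/128−11/32·-1271/596=395/596
back: M2=9/22−2/11·395/596=43/149
back: M1=15/8−1/4·43/149=2149/1192
M: M0=0, M1=2149/1192, M2=43/149, M3=395/596, M4=-1271/596, M5=0
seg 0: a=-1, c=M0/2=0, d=(M1−M0)/(6·2)=2149/14304, b=Δ0−h0·(2M0+M1)/6=-7513/3576
seg 1: a=-4, c=M1/2=2149/2384, d=(M2−M1)/(6·2)=-1805/14304, b=Δ1−h1·(2M1+M2)/6=-533/1788
seg 2: a=-2, c=M2/2=43/298, d=(M3−M2)/(6·1)=223/3576, b=Δ2−h2·(2M2+M3)/6=6413/3576
seg 3: a=0, c=M3/2=395/1192, d=(M4−M3)/(6·2)=-833/3576, b=Δ3−h3·(2M3+M4)/6=4057/1788
seg 4: a=4, c=M4/2=-1271/1192, d=(M5−M4)/(6·3)=1271/10728, b=Δ4−h4·(2M4+M5)/6=1429/1788
t_q=17/4 → seg 2, τ=1/4; S=-2+6413/3576·τ+43/298·τ²+223/3576·τ³=-117611/76288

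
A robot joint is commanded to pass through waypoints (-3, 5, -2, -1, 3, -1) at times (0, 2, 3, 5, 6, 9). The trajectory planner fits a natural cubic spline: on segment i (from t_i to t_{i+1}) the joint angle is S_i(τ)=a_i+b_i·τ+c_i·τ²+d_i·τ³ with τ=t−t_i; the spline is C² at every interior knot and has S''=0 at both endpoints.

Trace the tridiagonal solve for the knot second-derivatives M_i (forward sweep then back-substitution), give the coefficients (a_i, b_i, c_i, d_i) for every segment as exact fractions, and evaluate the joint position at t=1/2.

Δ: Δ0=4, Δ1=-7, Δ2=1/2, Δ3=4, Δ4=-4/3
row 1: diag=6, rhs=-66; c'=1/6, d'=-11
row 2: denom=6−1·1/6=35/6; d'=(45−1·-11)/(35/6)=48/5
row 3: denom=6−2·12/35=186/35; d'=(21−2·48/5)/(186/35)=21/62
row 4: denom=8−1·35/186=1453/186; d'=(-32−1·21/62)/(1453/186)=-6015/1453
back: M4=-6015/1453
back: M3=21/62−35/186·-6015/1453=1624/1453
back: M2=48/5−12/35·1624/1453=13392/1453
back: M1=-11−1/6·13392/1453=-18215/1453
M: M0=0, M1=-18215/1453, M2=13392/1453, M3=1624/1453, M4=-6015/1453, M5=0
seg 0: a=-3, c=M0/2=0, d=(M1−M0)/(6·2)=-18215/17436, b=Δ0−h0·(2M0+M1)/6=35651/4359
seg 1: a=5, c=M1/2=-18215/2906, d=(M2−M1)/(6·1)=31607/8718, b=Δ1−h1·(2M1+M2)/6=-18994/4359
seg 2: a=-2, c=M2/2=6696/1453, d=(M3−M2)/(6·2)=-2942/4359, b=Δ2−h2·(2M2+M3)/6=-52457/8718
seg 3: a=-1, c=M3/2=812/1453, d=(M4−M3)/(6·1)=-7639/8718, b=Δ3−h3·(2M3+M4)/6=37639/8718
seg 4: a=3, c=M4/2=-6015/2906, d=(M5−M4)/(6·3)=2005/8718, b=Δ4−h4·(2M4+M5)/6=12233/4359
t_q=1/2 → seg 0, τ=1/2; S=-3+35651/4359·τ+0·τ²+-18215/17436·τ³=44579/46496

  seg 0: a=-3 b=35651/4359 c=0 d=-18215/17436
  seg 1: a=5 b=-18994/4359 c=-18215/2906 d=31607/8718
  seg 2: a=-2 b=-52457/8718 c=6696/1453 d=-2942/4359
  seg 3: a=-1 b=37639/8718 c=812/1453 d=-7639/8718
  seg 4: a=3 b=12233/4359 c=-6015/2906 d=2005/8718
S(1/2) = 44579/46496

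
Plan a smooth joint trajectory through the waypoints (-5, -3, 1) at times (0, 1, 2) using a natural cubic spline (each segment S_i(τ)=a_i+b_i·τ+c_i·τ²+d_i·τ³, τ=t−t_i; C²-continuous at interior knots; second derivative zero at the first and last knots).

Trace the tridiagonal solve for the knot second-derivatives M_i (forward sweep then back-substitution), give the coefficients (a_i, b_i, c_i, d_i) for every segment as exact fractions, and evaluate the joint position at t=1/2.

Δ: Δ0=2, Δ1=4
row 1: diag=4, rhs=12; c'=1/4, d'=3
back: M1=3
M: M0=0, M1=3, M2=0
seg 0: a=-5, c=M0/2=0, d=(M1−M0)/(6·1)=1/2, b=Δ0−h0·(2M0+M1)/6=3/2
seg 1: a=-3, c=M1/2=3/2, d=(M2−M1)/(6·1)=-1/2, b=Δ1−h1·(2M1+M2)/6=3
t_q=1/2 → seg 0, τ=1/2; S=-5+3/2·τ+0·τ²+1/2·τ³=-67/16

  seg 0: a=-5 b=3/2 c=0 d=1/2
  seg 1: a=-3 b=3 c=3/2 d=-1/2
S(1/2) = -67/16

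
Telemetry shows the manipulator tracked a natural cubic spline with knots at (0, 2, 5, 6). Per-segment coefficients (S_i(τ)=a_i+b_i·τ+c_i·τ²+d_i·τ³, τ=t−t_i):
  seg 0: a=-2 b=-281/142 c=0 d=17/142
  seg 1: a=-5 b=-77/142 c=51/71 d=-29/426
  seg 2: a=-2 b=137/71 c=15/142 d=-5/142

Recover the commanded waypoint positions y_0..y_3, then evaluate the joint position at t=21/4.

y_0 = S_0(0) = a_0 = -2
y_1 = S_1(0) = a_1 = -5
y_2 = S_2(0) = a_2 = -2
y_3 = S_2(1) = 0
t_q=21/4 is in segment 2 (τ=1/4); S_2(τ)=-13737/9088

y_0=-2 y_1=-5 y_2=-2 y_3=0
S(21/4) = -13737/9088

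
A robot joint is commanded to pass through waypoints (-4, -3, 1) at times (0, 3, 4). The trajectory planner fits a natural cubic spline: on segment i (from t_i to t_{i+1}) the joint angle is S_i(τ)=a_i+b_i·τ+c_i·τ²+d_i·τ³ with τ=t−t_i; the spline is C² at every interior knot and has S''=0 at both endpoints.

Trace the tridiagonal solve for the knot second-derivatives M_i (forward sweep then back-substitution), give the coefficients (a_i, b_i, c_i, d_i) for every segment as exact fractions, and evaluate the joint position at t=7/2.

Δ: Δ0=1/3, Δ1=4
row 1: diag=8, rhs=22; c'=1/8, d'=11/4
back: M1=11/4
M: M0=0, M1=11/4, M2=0
seg 0: a=-4, c=M0/2=0, d=(M1−M0)/(6·3)=11/72, b=Δ0−h0·(2M0+M1)/6=-25/24
seg 1: a=-3, c=M1/2=11/8, d=(M2−M1)/(6·1)=-11/24, b=Δ1−h1·(2M1+M2)/6=37/12
t_q=7/2 → seg 1, τ=1/2; S=-3+37/12·τ+11/8·τ²+-11/24·τ³=-75/64

  seg 0: a=-4 b=-25/24 c=0 d=11/72
  seg 1: a=-3 b=37/12 c=11/8 d=-11/24
S(7/2) = -75/64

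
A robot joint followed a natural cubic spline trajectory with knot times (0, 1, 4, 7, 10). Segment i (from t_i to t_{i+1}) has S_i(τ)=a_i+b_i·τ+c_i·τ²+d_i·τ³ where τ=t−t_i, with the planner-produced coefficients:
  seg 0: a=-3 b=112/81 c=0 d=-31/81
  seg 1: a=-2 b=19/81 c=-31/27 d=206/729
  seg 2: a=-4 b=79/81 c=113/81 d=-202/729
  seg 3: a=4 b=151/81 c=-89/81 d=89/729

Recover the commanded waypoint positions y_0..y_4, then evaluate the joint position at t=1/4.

y_0=-3 y_1=-2 y_2=-4 y_3=4 y_4=3
S(1/4) = -4597/1728

y_0 = S_0(0) = a_0 = -3
y_1 = S_1(0) = a_1 = -2
y_2 = S_2(0) = a_2 = -4
y_3 = S_3(0) = a_3 = 4
y_4 = S_3(3) = 3
t_q=1/4 is in segment 0 (τ=1/4); S_0(τ)=-4597/1728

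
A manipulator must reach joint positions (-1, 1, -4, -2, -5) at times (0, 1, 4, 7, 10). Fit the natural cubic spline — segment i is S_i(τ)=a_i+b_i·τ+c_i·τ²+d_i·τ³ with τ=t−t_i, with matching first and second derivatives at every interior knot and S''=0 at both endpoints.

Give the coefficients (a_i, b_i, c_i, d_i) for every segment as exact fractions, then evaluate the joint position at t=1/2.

Δ: Δ0=2, Δ1=-5/3, Δ2=2/3, Δ3=-1
row 1: diag=8, rhs=-22; c'=3/8, d'=-11/4
row 2: denom=12−3·3/8=87/8; d'=(14−3·-11/4)/(87/8)=178/87
row 3: denom=12−3·8/29=324/29; d'=(-10−3·178/87)/(324/29)=-13/9
back: M3=-13/9
back: M2=178/87−8/29·-13/9=22/9
back: M1=-11/4−3/8·22/9=-11/3
M: M0=0, M1=-11/3, M2=22/9, M3=-13/9, M4=0
seg 0: a=-1, c=M0/2=0, d=(M1−M0)/(6·1)=-11/18, b=Δ0−h0·(2M0+M1)/6=47/18
seg 1: a=1, c=M1/2=-11/6, d=(M2−M1)/(6·3)=55/162, b=Δ1−h1·(2M1+M2)/6=7/9
seg 2: a=-4, c=M2/2=11/9, d=(M3−M2)/(6·3)=-35/162, b=Δ2−h2·(2M2+M3)/6=-19/18
seg 3: a=-2, c=M3/2=-13/18, d=(M4−M3)/(6·3)=13/162, b=Δ3−h3·(2M3+M4)/6=4/9
t_q=1/2 → seg 0, τ=1/2; S=-1+47/18·τ+0·τ²+-11/18·τ³=11/48

  seg 0: a=-1 b=47/18 c=0 d=-11/18
  seg 1: a=1 b=7/9 c=-11/6 d=55/162
  seg 2: a=-4 b=-19/18 c=11/9 d=-35/162
  seg 3: a=-2 b=4/9 c=-13/18 d=13/162
S(1/2) = 11/48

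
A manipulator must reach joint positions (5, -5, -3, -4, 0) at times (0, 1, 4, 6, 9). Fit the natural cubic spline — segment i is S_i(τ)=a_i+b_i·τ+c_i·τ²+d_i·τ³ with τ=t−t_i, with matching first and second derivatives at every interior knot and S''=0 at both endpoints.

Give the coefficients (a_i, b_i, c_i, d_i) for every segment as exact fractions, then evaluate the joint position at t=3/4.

  seg 0: a=5 b=-3925/339 c=0 d=535/339
  seg 1: a=-5 b=-2320/339 c=535/113 d=-2269/3051
  seg 2: a=-3 b=503/339 c=-664/339 d=437/904
  seg 3: a=-4 b=-373/678 c=1277/1356 d=-1277/12204
S(3/4) = -21825/7232

Δ: Δ0=-10, Δ1=2/3, Δ2=-1/2, Δ3=4/3
row 1: diag=8, rhs=64; c'=3/8, d'=8
row 2: denom=10−3·3/8=71/8; d'=(-7−3·8)/(71/8)=-248/71
row 3: denom=10−2·16/71=678/71; d'=(11−2·-248/71)/(678/71)=1277/678
back: M3=1277/678
back: M2=-248/71−16/71·1277/678=-1328/339
back: M1=8−3/8·-1328/339=1070/113
M: M0=0, M1=1070/113, M2=-1328/339, M3=1277/678, M4=0
seg 0: a=5, c=M0/2=0, d=(M1−M0)/(6·1)=535/339, b=Δ0−h0·(2M0+M1)/6=-3925/339
seg 1: a=-5, c=M1/2=535/113, d=(M2−M1)/(6·3)=-2269/3051, b=Δ1−h1·(2M1+M2)/6=-2320/339
seg 2: a=-3, c=M2/2=-664/339, d=(M3−M2)/(6·2)=437/904, b=Δ2−h2·(2M2+M3)/6=503/339
seg 3: a=-4, c=M3/2=1277/1356, d=(M4−M3)/(6·3)=-1277/12204, b=Δ3−h3·(2M3+M4)/6=-373/678
t_q=3/4 → seg 0, τ=3/4; S=5+-3925/339·τ+0·τ²+535/339·τ³=-21825/7232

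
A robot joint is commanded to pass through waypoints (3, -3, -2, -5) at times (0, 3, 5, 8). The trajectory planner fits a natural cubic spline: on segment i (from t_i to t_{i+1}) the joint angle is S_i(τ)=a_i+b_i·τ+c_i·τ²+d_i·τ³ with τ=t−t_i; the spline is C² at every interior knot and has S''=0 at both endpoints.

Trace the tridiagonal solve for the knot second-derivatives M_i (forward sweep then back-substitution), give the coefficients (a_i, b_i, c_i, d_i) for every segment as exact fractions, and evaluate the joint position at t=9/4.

  seg 0: a=3 b=-23/8 c=0 d=7/72
  seg 1: a=-3 b=-1/4 c=7/8 d=-1/4
  seg 2: a=-2 b=1/4 c=-5/8 d=5/72
S(9/4) = -1209/512

Δ: Δ0=-2, Δ1=1/2, Δ2=-1
row 1: diag=10, rhs=15; c'=1/5, d'=3/2
row 2: denom=10−2·1/5=48/5; d'=(-9−2·3/2)/(48/5)=-5/4
back: M2=-5/4
back: M1=3/2−1/5·-5/4=7/4
M: M0=0, M1=7/4, M2=-5/4, M3=0
seg 0: a=3, c=M0/2=0, d=(M1−M0)/(6·3)=7/72, b=Δ0−h0·(2M0+M1)/6=-23/8
seg 1: a=-3, c=M1/2=7/8, d=(M2−M1)/(6·2)=-1/4, b=Δ1−h1·(2M1+M2)/6=-1/4
seg 2: a=-2, c=M2/2=-5/8, d=(M3−M2)/(6·3)=5/72, b=Δ2−h2·(2M2+M3)/6=1/4
t_q=9/4 → seg 0, τ=9/4; S=3+-23/8·τ+0·τ²+7/72·τ³=-1209/512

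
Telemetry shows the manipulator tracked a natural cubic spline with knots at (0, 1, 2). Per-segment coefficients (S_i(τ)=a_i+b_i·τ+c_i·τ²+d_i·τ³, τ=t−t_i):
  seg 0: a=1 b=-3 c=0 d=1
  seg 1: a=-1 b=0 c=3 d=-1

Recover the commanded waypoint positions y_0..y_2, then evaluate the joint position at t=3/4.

y_0=1 y_1=-1 y_2=1
S(3/4) = -53/64

y_0 = S_0(0) = a_0 = 1
y_1 = S_1(0) = a_1 = -1
y_2 = S_1(1) = 1
t_q=3/4 is in segment 0 (τ=3/4); S_0(τ)=-53/64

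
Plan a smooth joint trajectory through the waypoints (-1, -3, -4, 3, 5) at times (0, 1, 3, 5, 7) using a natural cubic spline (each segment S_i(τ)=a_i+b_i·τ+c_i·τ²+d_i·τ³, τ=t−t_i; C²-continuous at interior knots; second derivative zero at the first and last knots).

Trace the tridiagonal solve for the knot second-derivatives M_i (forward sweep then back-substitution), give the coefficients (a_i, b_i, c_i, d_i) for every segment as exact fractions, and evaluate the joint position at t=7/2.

  seg 0: a=-1 b=-84/41 c=0 d=2/41
  seg 1: a=-3 b=-78/41 c=6/41 d=91/328
  seg 2: a=-4 b=165/82 c=297/164 d=-175/328
  seg 3: a=3 b=117/41 c=-57/41 d=19/82
S(7/2) = -6843/2624

Δ: Δ0=-2, Δ1=-1/2, Δ2=7/2, Δ3=1
row 1: diag=6, rhs=9; c'=1/3, d'=3/2
row 2: denom=8−2·1/3=22/3; d'=(24−2·3/2)/(22/3)=63/22
row 3: denom=8−2·3/11=82/11; d'=(-15−2·63/22)/(82/11)=-114/41
back: M3=-114/41
back: M2=63/22−3/11·-114/41=297/82
back: M1=3/2−1/3·297/82=12/41
M: M0=0, M1=12/41, M2=297/82, M3=-114/41, M4=0
seg 0: a=-1, c=M0/2=0, d=(M1−M0)/(6·1)=2/41, b=Δ0−h0·(2M0+M1)/6=-84/41
seg 1: a=-3, c=M1/2=6/41, d=(M2−M1)/(6·2)=91/328, b=Δ1−h1·(2M1+M2)/6=-78/41
seg 2: a=-4, c=M2/2=297/164, d=(M3−M2)/(6·2)=-175/328, b=Δ2−h2·(2M2+M3)/6=165/82
seg 3: a=3, c=M3/2=-57/41, d=(M4−M3)/(6·2)=19/82, b=Δ3−h3·(2M3+M4)/6=117/41
t_q=7/2 → seg 2, τ=1/2; S=-4+165/82·τ+297/164·τ²+-175/328·τ³=-6843/2624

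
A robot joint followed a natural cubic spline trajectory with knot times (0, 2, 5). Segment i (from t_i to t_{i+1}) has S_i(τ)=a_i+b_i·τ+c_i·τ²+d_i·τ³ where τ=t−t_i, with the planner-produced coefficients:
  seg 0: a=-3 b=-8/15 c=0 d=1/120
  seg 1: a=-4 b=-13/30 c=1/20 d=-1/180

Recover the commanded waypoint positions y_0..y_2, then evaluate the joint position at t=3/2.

y_0 = S_0(0) = a_0 = -3
y_1 = S_1(0) = a_1 = -4
y_2 = S_1(3) = -5
t_q=3/2 is in segment 0 (τ=3/2); S_0(τ)=-1207/320

y_0=-3 y_1=-4 y_2=-5
S(3/2) = -1207/320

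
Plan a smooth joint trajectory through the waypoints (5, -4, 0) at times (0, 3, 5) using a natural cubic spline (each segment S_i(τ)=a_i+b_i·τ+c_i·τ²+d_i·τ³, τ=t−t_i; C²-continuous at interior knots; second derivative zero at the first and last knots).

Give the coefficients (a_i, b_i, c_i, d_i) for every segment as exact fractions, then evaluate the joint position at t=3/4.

  seg 0: a=5 b=-9/2 c=0 d=1/6
  seg 1: a=-4 b=0 c=3/2 d=-1/4
S(3/4) = 217/128

Δ: Δ0=-3, Δ1=2
row 1: diag=10, rhs=30; c'=1/5, d'=3
back: M1=3
M: M0=0, M1=3, M2=0
seg 0: a=5, c=M0/2=0, d=(M1−M0)/(6·3)=1/6, b=Δ0−h0·(2M0+M1)/6=-9/2
seg 1: a=-4, c=M1/2=3/2, d=(M2−M1)/(6·2)=-1/4, b=Δ1−h1·(2M1+M2)/6=0
t_q=3/4 → seg 0, τ=3/4; S=5+-9/2·τ+0·τ²+1/6·τ³=217/128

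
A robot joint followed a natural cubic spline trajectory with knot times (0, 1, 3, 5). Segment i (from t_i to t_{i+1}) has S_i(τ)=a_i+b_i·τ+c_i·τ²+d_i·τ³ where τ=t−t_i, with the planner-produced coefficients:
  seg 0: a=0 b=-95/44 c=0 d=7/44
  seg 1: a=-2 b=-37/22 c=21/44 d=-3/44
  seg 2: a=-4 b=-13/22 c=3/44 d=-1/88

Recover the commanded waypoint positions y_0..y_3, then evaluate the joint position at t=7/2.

y_0 = S_0(0) = a_0 = 0
y_1 = S_1(0) = a_1 = -2
y_2 = S_2(0) = a_2 = -4
y_3 = S_2(2) = -5
t_q=7/2 is in segment 2 (τ=1/2); S_2(τ)=-3013/704

y_0=0 y_1=-2 y_2=-4 y_3=-5
S(7/2) = -3013/704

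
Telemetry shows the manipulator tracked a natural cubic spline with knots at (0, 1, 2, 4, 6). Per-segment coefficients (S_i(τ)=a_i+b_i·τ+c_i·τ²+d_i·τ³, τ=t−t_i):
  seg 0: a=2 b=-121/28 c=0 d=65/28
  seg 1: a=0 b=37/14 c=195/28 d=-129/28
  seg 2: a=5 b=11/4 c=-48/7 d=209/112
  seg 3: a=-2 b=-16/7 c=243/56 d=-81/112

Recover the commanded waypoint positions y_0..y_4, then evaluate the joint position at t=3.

y_0 = S_0(0) = a_0 = 2
y_1 = S_1(0) = a_1 = 0
y_2 = S_2(0) = a_2 = 5
y_3 = S_3(0) = a_3 = -2
y_4 = S_3(2) = 5
t_q=3 is in segment 2 (τ=1); S_2(τ)=309/112

y_0=2 y_1=0 y_2=5 y_3=-2 y_4=5
S(3) = 309/112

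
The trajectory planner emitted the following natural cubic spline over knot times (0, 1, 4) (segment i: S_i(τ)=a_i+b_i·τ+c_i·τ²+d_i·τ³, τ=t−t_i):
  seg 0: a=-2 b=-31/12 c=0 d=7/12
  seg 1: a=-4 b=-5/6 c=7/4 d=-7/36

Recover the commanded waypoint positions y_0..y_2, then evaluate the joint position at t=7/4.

y_0 = S_0(0) = a_0 = -2
y_1 = S_1(0) = a_1 = -4
y_2 = S_1(3) = 4
t_q=7/4 is in segment 1 (τ=3/4); S_1(τ)=-953/256

y_0=-2 y_1=-4 y_2=4
S(7/4) = -953/256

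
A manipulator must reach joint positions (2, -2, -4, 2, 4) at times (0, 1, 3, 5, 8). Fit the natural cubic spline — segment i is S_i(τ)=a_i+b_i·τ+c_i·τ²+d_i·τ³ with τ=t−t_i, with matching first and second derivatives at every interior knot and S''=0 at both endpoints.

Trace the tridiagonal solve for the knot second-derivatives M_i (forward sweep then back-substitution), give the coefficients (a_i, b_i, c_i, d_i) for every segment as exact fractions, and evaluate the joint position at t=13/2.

Δ: Δ0=-4, Δ1=-1, Δ2=3, Δ3=2/3
row 1: diag=6, rhs=18; c'=1/3, d'=3
row 2: denom=8−2·1/3=22/3; d'=(24−2·3)/(22/3)=27/11
row 3: denom=10−2·3/11=104/11; d'=(-14−2·27/11)/(104/11)=-2
back: M3=-2
back: M2=27/11−3/11·-2=3
back: M1=3−1/3·3=2
M: M0=0, M1=2, M2=3, M3=-2, M4=0
seg 0: a=2, c=M0/2=0, d=(M1−M0)/(6·1)=1/3, b=Δ0−h0·(2M0+M1)/6=-13/3
seg 1: a=-2, c=M1/2=1, d=(M2−M1)/(6·2)=1/12, b=Δ1−h1·(2M1+M2)/6=-10/3
seg 2: a=-4, c=M2/2=3/2, d=(M3−M2)/(6·2)=-5/12, b=Δ2−h2·(2M2+M3)/6=5/3
seg 3: a=2, c=M3/2=-1, d=(M4−M3)/(6·3)=1/9, b=Δ3−h3·(2M3+M4)/6=8/3
t_q=13/2 → seg 3, τ=3/2; S=2+8/3·τ+-1·τ²+1/9·τ³=33/8

  seg 0: a=2 b=-13/3 c=0 d=1/3
  seg 1: a=-2 b=-10/3 c=1 d=1/12
  seg 2: a=-4 b=5/3 c=3/2 d=-5/12
  seg 3: a=2 b=8/3 c=-1 d=1/9
S(13/2) = 33/8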